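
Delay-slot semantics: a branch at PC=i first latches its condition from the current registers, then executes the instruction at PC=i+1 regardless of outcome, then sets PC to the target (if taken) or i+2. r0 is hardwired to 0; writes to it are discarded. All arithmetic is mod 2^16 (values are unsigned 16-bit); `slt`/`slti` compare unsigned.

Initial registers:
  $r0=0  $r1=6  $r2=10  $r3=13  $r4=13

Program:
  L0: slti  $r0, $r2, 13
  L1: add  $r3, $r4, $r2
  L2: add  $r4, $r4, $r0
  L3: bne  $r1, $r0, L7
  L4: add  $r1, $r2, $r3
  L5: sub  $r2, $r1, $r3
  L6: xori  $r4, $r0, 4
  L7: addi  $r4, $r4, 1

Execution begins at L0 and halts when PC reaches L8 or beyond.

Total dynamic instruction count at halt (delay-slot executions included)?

[0] slti  $r0, $r2, 13  →  {$r0:0, $r1:6, $r2:10, $r3:13, $r4:13}
[1] add  $r3, $r4, $r2  →  {$r0:0, $r1:6, $r2:10, $r3:23, $r4:13}
[2] add  $r4, $r4, $r0  →  {$r0:0, $r1:6, $r2:10, $r3:23, $r4:13}
[3] bne  $r1, $r0, L7  →  {$r0:0, $r1:6, $r2:10, $r3:23, $r4:13}  ⟨branch taken⟩
[4] add  $r1, $r2, $r3  →  {$r0:0, $r1:33, $r2:10, $r3:23, $r4:13}
[7] addi  $r4, $r4, 1  →  {$r0:0, $r1:33, $r2:10, $r3:23, $r4:14}

6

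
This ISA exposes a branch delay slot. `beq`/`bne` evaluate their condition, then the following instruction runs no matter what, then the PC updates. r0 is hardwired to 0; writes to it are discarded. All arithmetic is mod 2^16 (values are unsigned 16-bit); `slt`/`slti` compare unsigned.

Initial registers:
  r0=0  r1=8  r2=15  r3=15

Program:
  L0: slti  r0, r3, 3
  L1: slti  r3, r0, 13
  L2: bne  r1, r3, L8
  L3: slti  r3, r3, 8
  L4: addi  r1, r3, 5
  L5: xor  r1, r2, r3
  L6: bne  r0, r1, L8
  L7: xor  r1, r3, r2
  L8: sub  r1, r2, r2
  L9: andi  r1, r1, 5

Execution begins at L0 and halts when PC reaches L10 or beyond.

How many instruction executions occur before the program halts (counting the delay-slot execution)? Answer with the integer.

[0] slti  r0, r3, 3  →  {r0:0, r1:8, r2:15, r3:15}
[1] slti  r3, r0, 13  →  {r0:0, r1:8, r2:15, r3:1}
[2] bne  r1, r3, L8  →  {r0:0, r1:8, r2:15, r3:1}  ⟨branch taken⟩
[3] slti  r3, r3, 8  →  {r0:0, r1:8, r2:15, r3:1}
[8] sub  r1, r2, r2  →  {r0:0, r1:0, r2:15, r3:1}
[9] andi  r1, r1, 5  →  {r0:0, r1:0, r2:15, r3:1}

6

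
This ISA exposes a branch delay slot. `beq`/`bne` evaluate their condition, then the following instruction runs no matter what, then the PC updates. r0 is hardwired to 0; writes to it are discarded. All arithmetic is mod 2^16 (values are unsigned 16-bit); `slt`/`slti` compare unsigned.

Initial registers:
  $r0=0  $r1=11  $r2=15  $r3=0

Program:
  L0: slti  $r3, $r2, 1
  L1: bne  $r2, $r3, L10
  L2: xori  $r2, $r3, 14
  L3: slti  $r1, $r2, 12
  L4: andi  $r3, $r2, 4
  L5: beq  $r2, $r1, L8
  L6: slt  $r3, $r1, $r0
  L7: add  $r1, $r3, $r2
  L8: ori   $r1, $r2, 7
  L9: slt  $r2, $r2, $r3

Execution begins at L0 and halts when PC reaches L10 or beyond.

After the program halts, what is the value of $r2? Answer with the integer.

14

  step pc=0: slti  $r3, $r2, 1  regs=(0,11,15,0)
  step pc=1: bne  $r2, $r3, L10  cond=T  regs=(0,11,15,0)
  step pc=2: xori  $r2, $r3, 14  regs=(0,11,14,0)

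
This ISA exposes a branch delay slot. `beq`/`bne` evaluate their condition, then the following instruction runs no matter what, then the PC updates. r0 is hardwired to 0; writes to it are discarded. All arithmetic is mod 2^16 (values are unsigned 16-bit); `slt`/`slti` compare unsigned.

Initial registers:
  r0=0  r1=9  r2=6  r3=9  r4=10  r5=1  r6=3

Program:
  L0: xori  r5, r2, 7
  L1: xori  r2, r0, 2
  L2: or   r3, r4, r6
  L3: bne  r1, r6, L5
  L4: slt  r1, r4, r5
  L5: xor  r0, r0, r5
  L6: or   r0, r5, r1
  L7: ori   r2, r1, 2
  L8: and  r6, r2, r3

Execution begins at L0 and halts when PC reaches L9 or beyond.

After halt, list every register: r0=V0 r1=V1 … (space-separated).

r0=0 r1=0 r2=2 r3=11 r4=10 r5=1 r6=2

[0] xori  r5, r2, 7  →  {r0:0, r1:9, r2:6, r3:9, r4:10, r5:1, r6:3}
[1] xori  r2, r0, 2  →  {r0:0, r1:9, r2:2, r3:9, r4:10, r5:1, r6:3}
[2] or   r3, r4, r6  →  {r0:0, r1:9, r2:2, r3:11, r4:10, r5:1, r6:3}
[3] bne  r1, r6, L5  →  {r0:0, r1:9, r2:2, r3:11, r4:10, r5:1, r6:3}  ⟨branch taken⟩
[4] slt  r1, r4, r5  →  {r0:0, r1:0, r2:2, r3:11, r4:10, r5:1, r6:3}
[5] xor  r0, r0, r5  →  {r0:0, r1:0, r2:2, r3:11, r4:10, r5:1, r6:3}
[6] or   r0, r5, r1  →  {r0:0, r1:0, r2:2, r3:11, r4:10, r5:1, r6:3}
[7] ori   r2, r1, 2  →  {r0:0, r1:0, r2:2, r3:11, r4:10, r5:1, r6:3}
[8] and  r6, r2, r3  →  {r0:0, r1:0, r2:2, r3:11, r4:10, r5:1, r6:2}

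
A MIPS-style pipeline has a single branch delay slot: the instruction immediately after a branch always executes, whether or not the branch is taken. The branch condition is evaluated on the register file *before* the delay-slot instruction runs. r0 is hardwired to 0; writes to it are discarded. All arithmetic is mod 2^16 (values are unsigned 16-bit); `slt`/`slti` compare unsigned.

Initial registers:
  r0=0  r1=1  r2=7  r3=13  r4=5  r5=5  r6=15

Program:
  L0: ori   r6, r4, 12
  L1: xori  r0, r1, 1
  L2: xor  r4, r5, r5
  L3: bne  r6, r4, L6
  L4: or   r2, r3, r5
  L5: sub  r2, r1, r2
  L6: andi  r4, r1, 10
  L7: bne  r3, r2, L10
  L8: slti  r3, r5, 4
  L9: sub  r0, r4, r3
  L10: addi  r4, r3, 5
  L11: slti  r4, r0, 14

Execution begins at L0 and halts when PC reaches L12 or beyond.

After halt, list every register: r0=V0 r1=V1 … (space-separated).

PC=0  ori   r6, r4, 12       | r0=0 r1=1 r2=7 r3=13 r4=5 r5=5 r6=13
PC=1  xori  r0, r1, 1        | r0=0 r1=1 r2=7 r3=13 r4=5 r5=5 r6=13
PC=2  xor  r4, r5, r5        | r0=0 r1=1 r2=7 r3=13 r4=0 r5=5 r6=13
PC=3  bne  r6, r4, L6        | r0=0 r1=1 r2=7 r3=13 r4=0 r5=5 r6=13  [TAKEN]
PC=4  or   r2, r3, r5        | r0=0 r1=1 r2=13 r3=13 r4=0 r5=5 r6=13
PC=6  andi  r4, r1, 10       | r0=0 r1=1 r2=13 r3=13 r4=0 r5=5 r6=13
PC=7  bne  r3, r2, L10       | r0=0 r1=1 r2=13 r3=13 r4=0 r5=5 r6=13  [not taken]
PC=8  slti  r3, r5, 4        | r0=0 r1=1 r2=13 r3=0 r4=0 r5=5 r6=13
PC=9  sub  r0, r4, r3        | r0=0 r1=1 r2=13 r3=0 r4=0 r5=5 r6=13
PC=10 addi  r4, r3, 5        | r0=0 r1=1 r2=13 r3=0 r4=5 r5=5 r6=13
PC=11 slti  r4, r0, 14       | r0=0 r1=1 r2=13 r3=0 r4=1 r5=5 r6=13

r0=0 r1=1 r2=13 r3=0 r4=1 r5=5 r6=13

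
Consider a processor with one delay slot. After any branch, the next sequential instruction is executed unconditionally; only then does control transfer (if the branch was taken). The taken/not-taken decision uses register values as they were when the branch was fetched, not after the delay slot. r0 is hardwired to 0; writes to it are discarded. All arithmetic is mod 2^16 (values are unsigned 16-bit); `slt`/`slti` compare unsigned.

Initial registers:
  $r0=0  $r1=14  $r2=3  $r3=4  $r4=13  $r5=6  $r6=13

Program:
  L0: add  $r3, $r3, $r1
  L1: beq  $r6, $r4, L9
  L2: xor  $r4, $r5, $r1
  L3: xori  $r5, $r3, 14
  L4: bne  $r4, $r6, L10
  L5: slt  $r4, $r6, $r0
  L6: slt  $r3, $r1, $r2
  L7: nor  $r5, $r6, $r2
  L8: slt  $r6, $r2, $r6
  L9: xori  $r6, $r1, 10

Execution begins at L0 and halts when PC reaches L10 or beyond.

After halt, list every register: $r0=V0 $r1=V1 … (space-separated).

$r0=0 $r1=14 $r2=3 $r3=18 $r4=8 $r5=6 $r6=4

#0 add  $r3, $r3, $r1 ; 0/14/3/18/13/6/13
#1 beq  $r6, $r4, L9 ; 0/14/3/18/13/6/13 ; →target
#2 xor  $r4, $r5, $r1 ; 0/14/3/18/8/6/13
#9 xori  $r6, $r1, 10 ; 0/14/3/18/8/6/4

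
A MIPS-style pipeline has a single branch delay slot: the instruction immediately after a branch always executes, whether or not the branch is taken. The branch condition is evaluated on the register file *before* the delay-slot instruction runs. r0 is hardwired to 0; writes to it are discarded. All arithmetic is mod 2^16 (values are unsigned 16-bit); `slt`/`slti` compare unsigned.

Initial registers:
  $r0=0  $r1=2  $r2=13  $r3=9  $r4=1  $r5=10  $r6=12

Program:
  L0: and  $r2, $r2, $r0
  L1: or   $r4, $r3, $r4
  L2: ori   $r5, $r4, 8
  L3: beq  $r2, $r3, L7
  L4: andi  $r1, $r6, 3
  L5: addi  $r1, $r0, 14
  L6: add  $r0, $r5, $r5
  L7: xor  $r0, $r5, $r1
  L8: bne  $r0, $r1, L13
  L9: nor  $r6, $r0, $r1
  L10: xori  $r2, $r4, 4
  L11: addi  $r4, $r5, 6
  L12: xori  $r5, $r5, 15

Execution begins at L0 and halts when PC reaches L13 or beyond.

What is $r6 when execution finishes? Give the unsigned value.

65521

[0] and  $r2, $r2, $r0  →  {$r0:0, $r1:2, $r2:0, $r3:9, $r4:1, $r5:10, $r6:12}
[1] or   $r4, $r3, $r4  →  {$r0:0, $r1:2, $r2:0, $r3:9, $r4:9, $r5:10, $r6:12}
[2] ori   $r5, $r4, 8  →  {$r0:0, $r1:2, $r2:0, $r3:9, $r4:9, $r5:9, $r6:12}
[3] beq  $r2, $r3, L7  →  {$r0:0, $r1:2, $r2:0, $r3:9, $r4:9, $r5:9, $r6:12}  ⟨branch fallthrough⟩
[4] andi  $r1, $r6, 3  →  {$r0:0, $r1:0, $r2:0, $r3:9, $r4:9, $r5:9, $r6:12}
[5] addi  $r1, $r0, 14  →  {$r0:0, $r1:14, $r2:0, $r3:9, $r4:9, $r5:9, $r6:12}
[6] add  $r0, $r5, $r5  →  {$r0:0, $r1:14, $r2:0, $r3:9, $r4:9, $r5:9, $r6:12}
[7] xor  $r0, $r5, $r1  →  {$r0:0, $r1:14, $r2:0, $r3:9, $r4:9, $r5:9, $r6:12}
[8] bne  $r0, $r1, L13  →  {$r0:0, $r1:14, $r2:0, $r3:9, $r4:9, $r5:9, $r6:12}  ⟨branch taken⟩
[9] nor  $r6, $r0, $r1  →  {$r0:0, $r1:14, $r2:0, $r3:9, $r4:9, $r5:9, $r6:65521}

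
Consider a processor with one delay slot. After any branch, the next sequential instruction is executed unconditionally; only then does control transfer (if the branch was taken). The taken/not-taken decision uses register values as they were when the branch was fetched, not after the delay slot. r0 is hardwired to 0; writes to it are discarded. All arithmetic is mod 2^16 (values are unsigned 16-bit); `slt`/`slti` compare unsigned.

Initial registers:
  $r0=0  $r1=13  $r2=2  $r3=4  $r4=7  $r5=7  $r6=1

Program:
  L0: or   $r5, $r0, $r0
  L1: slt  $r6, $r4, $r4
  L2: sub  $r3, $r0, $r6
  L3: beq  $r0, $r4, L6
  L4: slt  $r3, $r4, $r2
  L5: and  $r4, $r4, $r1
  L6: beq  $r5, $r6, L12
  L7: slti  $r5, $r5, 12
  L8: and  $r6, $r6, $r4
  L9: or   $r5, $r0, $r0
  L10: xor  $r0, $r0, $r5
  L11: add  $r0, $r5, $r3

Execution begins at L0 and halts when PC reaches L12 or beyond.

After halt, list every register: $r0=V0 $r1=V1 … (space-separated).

$r0=0 $r1=13 $r2=2 $r3=0 $r4=5 $r5=1 $r6=0

PC=0  or   $r5, $r0, $r0     | $r0=0 $r1=13 $r2=2 $r3=4 $r4=7 $r5=0 $r6=1
PC=1  slt  $r6, $r4, $r4     | $r0=0 $r1=13 $r2=2 $r3=4 $r4=7 $r5=0 $r6=0
PC=2  sub  $r3, $r0, $r6     | $r0=0 $r1=13 $r2=2 $r3=0 $r4=7 $r5=0 $r6=0
PC=3  beq  $r0, $r4, L6      | $r0=0 $r1=13 $r2=2 $r3=0 $r4=7 $r5=0 $r6=0  [not taken]
PC=4  slt  $r3, $r4, $r2     | $r0=0 $r1=13 $r2=2 $r3=0 $r4=7 $r5=0 $r6=0
PC=5  and  $r4, $r4, $r1     | $r0=0 $r1=13 $r2=2 $r3=0 $r4=5 $r5=0 $r6=0
PC=6  beq  $r5, $r6, L12     | $r0=0 $r1=13 $r2=2 $r3=0 $r4=5 $r5=0 $r6=0  [TAKEN]
PC=7  slti  $r5, $r5, 12     | $r0=0 $r1=13 $r2=2 $r3=0 $r4=5 $r5=1 $r6=0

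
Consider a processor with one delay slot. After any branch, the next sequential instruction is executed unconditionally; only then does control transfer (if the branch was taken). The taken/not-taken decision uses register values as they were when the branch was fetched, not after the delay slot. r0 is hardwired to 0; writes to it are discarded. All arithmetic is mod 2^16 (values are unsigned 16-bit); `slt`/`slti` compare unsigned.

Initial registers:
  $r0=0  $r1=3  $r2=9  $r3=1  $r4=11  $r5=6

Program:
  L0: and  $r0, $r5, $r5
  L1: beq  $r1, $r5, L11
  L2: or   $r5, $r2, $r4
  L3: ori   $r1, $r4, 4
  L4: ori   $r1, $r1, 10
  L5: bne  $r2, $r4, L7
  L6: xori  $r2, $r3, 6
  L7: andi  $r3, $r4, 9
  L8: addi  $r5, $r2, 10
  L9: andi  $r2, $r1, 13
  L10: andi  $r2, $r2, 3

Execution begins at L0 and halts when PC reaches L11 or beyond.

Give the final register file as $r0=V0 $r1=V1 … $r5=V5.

$r0=0 $r1=15 $r2=1 $r3=9 $r4=11 $r5=17

[0] and  $r0, $r5, $r5  →  {$r0:0, $r1:3, $r2:9, $r3:1, $r4:11, $r5:6}
[1] beq  $r1, $r5, L11  →  {$r0:0, $r1:3, $r2:9, $r3:1, $r4:11, $r5:6}  ⟨branch fallthrough⟩
[2] or   $r5, $r2, $r4  →  {$r0:0, $r1:3, $r2:9, $r3:1, $r4:11, $r5:11}
[3] ori   $r1, $r4, 4  →  {$r0:0, $r1:15, $r2:9, $r3:1, $r4:11, $r5:11}
[4] ori   $r1, $r1, 10  →  {$r0:0, $r1:15, $r2:9, $r3:1, $r4:11, $r5:11}
[5] bne  $r2, $r4, L7  →  {$r0:0, $r1:15, $r2:9, $r3:1, $r4:11, $r5:11}  ⟨branch taken⟩
[6] xori  $r2, $r3, 6  →  {$r0:0, $r1:15, $r2:7, $r3:1, $r4:11, $r5:11}
[7] andi  $r3, $r4, 9  →  {$r0:0, $r1:15, $r2:7, $r3:9, $r4:11, $r5:11}
[8] addi  $r5, $r2, 10  →  {$r0:0, $r1:15, $r2:7, $r3:9, $r4:11, $r5:17}
[9] andi  $r2, $r1, 13  →  {$r0:0, $r1:15, $r2:13, $r3:9, $r4:11, $r5:17}
[10] andi  $r2, $r2, 3  →  {$r0:0, $r1:15, $r2:1, $r3:9, $r4:11, $r5:17}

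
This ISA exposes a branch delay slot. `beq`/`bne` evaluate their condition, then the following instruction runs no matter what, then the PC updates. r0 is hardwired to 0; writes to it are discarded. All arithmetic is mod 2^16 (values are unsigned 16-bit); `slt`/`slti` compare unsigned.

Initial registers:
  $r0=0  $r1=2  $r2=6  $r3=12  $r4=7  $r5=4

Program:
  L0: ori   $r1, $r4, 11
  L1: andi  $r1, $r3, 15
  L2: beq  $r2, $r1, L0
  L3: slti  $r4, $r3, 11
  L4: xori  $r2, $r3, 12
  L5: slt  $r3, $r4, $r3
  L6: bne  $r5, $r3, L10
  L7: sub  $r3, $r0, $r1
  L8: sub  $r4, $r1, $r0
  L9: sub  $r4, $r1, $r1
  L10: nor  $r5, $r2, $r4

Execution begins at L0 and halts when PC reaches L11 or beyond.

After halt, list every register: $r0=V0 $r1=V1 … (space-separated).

[0] ori   $r1, $r4, 11  →  {$r0:0, $r1:15, $r2:6, $r3:12, $r4:7, $r5:4}
[1] andi  $r1, $r3, 15  →  {$r0:0, $r1:12, $r2:6, $r3:12, $r4:7, $r5:4}
[2] beq  $r2, $r1, L0  →  {$r0:0, $r1:12, $r2:6, $r3:12, $r4:7, $r5:4}  ⟨branch fallthrough⟩
[3] slti  $r4, $r3, 11  →  {$r0:0, $r1:12, $r2:6, $r3:12, $r4:0, $r5:4}
[4] xori  $r2, $r3, 12  →  {$r0:0, $r1:12, $r2:0, $r3:12, $r4:0, $r5:4}
[5] slt  $r3, $r4, $r3  →  {$r0:0, $r1:12, $r2:0, $r3:1, $r4:0, $r5:4}
[6] bne  $r5, $r3, L10  →  {$r0:0, $r1:12, $r2:0, $r3:1, $r4:0, $r5:4}  ⟨branch taken⟩
[7] sub  $r3, $r0, $r1  →  {$r0:0, $r1:12, $r2:0, $r3:65524, $r4:0, $r5:4}
[10] nor  $r5, $r2, $r4  →  {$r0:0, $r1:12, $r2:0, $r3:65524, $r4:0, $r5:65535}

$r0=0 $r1=12 $r2=0 $r3=65524 $r4=0 $r5=65535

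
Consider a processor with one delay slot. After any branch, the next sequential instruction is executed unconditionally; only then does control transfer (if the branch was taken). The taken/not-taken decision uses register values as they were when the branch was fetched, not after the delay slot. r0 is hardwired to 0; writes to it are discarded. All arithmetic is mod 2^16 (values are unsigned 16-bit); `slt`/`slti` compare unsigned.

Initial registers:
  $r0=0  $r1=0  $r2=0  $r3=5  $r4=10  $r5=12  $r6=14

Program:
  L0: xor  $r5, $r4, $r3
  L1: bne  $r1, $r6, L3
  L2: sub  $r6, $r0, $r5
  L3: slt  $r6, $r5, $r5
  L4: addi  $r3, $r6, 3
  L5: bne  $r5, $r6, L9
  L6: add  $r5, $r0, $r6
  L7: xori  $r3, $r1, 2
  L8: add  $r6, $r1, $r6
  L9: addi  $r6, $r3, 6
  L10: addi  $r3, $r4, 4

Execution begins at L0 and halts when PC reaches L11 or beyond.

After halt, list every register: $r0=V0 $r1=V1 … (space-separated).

#0 xor  $r5, $r4, $r3 ; 0/0/0/5/10/15/14
#1 bne  $r1, $r6, L3 ; 0/0/0/5/10/15/14 ; →target
#2 sub  $r6, $r0, $r5 ; 0/0/0/5/10/15/65521
#3 slt  $r6, $r5, $r5 ; 0/0/0/5/10/15/0
#4 addi  $r3, $r6, 3 ; 0/0/0/3/10/15/0
#5 bne  $r5, $r6, L9 ; 0/0/0/3/10/15/0 ; →target
#6 add  $r5, $r0, $r6 ; 0/0/0/3/10/0/0
#9 addi  $r6, $r3, 6 ; 0/0/0/3/10/0/9
#10 addi  $r3, $r4, 4 ; 0/0/0/14/10/0/9

$r0=0 $r1=0 $r2=0 $r3=14 $r4=10 $r5=0 $r6=9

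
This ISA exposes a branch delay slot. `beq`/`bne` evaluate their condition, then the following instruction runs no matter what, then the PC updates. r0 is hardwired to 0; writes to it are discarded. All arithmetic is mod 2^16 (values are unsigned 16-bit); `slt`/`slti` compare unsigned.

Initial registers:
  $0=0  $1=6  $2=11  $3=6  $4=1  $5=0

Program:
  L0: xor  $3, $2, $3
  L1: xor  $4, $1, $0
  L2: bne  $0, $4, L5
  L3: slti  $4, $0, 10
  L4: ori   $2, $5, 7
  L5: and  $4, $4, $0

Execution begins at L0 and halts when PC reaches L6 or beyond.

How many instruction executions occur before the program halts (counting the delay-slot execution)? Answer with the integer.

5

#0 xor  $3, $2, $3 ; 0/6/11/13/1/0
#1 xor  $4, $1, $0 ; 0/6/11/13/6/0
#2 bne  $0, $4, L5 ; 0/6/11/13/6/0 ; →target
#3 slti  $4, $0, 10 ; 0/6/11/13/1/0
#5 and  $4, $4, $0 ; 0/6/11/13/0/0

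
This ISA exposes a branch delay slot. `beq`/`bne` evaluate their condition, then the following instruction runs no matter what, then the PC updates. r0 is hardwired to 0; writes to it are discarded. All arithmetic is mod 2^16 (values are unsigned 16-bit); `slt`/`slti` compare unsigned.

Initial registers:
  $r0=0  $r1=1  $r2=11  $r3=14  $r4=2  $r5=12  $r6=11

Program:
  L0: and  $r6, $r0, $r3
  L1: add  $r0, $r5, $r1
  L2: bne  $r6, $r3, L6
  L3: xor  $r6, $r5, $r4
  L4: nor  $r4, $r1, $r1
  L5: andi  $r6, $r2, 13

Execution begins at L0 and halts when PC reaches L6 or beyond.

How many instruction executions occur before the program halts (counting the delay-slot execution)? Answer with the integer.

4

#0 and  $r6, $r0, $r3 ; 0/1/11/14/2/12/0
#1 add  $r0, $r5, $r1 ; 0/1/11/14/2/12/0
#2 bne  $r6, $r3, L6 ; 0/1/11/14/2/12/0 ; →target
#3 xor  $r6, $r5, $r4 ; 0/1/11/14/2/12/14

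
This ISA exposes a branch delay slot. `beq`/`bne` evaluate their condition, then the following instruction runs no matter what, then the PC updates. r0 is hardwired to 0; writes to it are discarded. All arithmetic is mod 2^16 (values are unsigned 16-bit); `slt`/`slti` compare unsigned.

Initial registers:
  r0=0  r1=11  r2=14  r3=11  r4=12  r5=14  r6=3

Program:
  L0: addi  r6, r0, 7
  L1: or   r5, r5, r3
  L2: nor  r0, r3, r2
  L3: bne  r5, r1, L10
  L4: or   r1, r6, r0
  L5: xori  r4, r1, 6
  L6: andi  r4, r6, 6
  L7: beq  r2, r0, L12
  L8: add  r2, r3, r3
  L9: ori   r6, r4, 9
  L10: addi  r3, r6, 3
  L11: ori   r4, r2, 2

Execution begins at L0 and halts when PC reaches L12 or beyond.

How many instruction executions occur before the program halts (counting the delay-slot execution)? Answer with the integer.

7

  step pc=0: addi  r6, r0, 7  regs=(0,11,14,11,12,14,7)
  step pc=1: or   r5, r5, r3  regs=(0,11,14,11,12,15,7)
  step pc=2: nor  r0, r3, r2  regs=(0,11,14,11,12,15,7)
  step pc=3: bne  r5, r1, L10  cond=T  regs=(0,11,14,11,12,15,7)
  step pc=4: or   r1, r6, r0  regs=(0,7,14,11,12,15,7)
  step pc=10: addi  r3, r6, 3  regs=(0,7,14,10,12,15,7)
  step pc=11: ori   r4, r2, 2  regs=(0,7,14,10,14,15,7)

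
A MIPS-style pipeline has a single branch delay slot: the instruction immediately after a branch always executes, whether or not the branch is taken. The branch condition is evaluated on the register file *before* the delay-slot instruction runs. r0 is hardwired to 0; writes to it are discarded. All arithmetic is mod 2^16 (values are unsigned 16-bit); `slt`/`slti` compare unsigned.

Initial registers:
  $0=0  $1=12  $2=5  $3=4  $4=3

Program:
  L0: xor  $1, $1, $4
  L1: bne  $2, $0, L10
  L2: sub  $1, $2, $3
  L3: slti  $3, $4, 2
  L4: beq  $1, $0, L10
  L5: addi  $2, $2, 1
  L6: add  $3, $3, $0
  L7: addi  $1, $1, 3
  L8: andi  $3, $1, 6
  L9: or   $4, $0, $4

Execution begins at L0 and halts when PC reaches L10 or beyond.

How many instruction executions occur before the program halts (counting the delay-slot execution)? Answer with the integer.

  step pc=0: xor  $1, $1, $4  regs=(0,15,5,4,3)
  step pc=1: bne  $2, $0, L10  cond=T  regs=(0,15,5,4,3)
  step pc=2: sub  $1, $2, $3  regs=(0,1,5,4,3)

3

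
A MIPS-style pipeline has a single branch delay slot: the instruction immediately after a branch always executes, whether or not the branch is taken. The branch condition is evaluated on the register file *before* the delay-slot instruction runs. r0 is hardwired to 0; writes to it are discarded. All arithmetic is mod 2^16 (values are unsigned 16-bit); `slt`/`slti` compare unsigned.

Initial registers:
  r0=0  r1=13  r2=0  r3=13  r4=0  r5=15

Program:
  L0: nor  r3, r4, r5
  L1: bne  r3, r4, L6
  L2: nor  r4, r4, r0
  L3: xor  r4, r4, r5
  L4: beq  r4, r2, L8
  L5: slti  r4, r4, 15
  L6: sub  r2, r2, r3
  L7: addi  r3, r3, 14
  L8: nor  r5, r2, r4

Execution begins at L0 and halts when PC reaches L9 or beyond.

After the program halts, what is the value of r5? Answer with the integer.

0

  step pc=0: nor  r3, r4, r5  regs=(0,13,0,65520,0,15)
  step pc=1: bne  r3, r4, L6  cond=T  regs=(0,13,0,65520,0,15)
  step pc=2: nor  r4, r4, r0  regs=(0,13,0,65520,65535,15)
  step pc=6: sub  r2, r2, r3  regs=(0,13,16,65520,65535,15)
  step pc=7: addi  r3, r3, 14  regs=(0,13,16,65534,65535,15)
  step pc=8: nor  r5, r2, r4  regs=(0,13,16,65534,65535,0)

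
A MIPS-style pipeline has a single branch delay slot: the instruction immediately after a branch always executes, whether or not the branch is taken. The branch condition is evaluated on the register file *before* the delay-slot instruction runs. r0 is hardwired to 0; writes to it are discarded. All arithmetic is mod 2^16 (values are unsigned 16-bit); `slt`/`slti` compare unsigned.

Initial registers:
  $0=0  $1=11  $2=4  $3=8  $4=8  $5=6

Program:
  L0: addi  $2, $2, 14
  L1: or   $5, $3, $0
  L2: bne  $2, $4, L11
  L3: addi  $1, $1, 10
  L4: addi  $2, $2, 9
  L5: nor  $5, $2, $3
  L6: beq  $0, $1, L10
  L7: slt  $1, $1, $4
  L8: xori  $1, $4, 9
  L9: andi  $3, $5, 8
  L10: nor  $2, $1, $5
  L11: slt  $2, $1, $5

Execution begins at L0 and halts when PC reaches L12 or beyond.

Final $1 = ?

PC=0  addi  $2, $2, 14       | $0=0 $1=11 $2=18 $3=8 $4=8 $5=6
PC=1  or   $5, $3, $0        | $0=0 $1=11 $2=18 $3=8 $4=8 $5=8
PC=2  bne  $2, $4, L11       | $0=0 $1=11 $2=18 $3=8 $4=8 $5=8  [TAKEN]
PC=3  addi  $1, $1, 10       | $0=0 $1=21 $2=18 $3=8 $4=8 $5=8
PC=11 slt  $2, $1, $5        | $0=0 $1=21 $2=0 $3=8 $4=8 $5=8

21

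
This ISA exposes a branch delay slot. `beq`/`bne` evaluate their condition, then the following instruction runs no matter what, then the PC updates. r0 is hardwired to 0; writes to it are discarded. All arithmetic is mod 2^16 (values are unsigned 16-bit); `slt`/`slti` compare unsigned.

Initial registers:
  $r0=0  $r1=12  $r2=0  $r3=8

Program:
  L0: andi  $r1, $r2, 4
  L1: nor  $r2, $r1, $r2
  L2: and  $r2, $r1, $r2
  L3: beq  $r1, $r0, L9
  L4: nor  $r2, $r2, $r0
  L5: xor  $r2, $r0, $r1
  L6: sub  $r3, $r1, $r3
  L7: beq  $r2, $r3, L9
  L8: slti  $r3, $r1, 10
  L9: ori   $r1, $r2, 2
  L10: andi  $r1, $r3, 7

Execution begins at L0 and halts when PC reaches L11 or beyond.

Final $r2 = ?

65535

PC=0  andi  $r1, $r2, 4      | $r0=0 $r1=0 $r2=0 $r3=8
PC=1  nor  $r2, $r1, $r2     | $r0=0 $r1=0 $r2=65535 $r3=8
PC=2  and  $r2, $r1, $r2     | $r0=0 $r1=0 $r2=0 $r3=8
PC=3  beq  $r1, $r0, L9      | $r0=0 $r1=0 $r2=0 $r3=8  [TAKEN]
PC=4  nor  $r2, $r2, $r0     | $r0=0 $r1=0 $r2=65535 $r3=8
PC=9  ori   $r1, $r2, 2      | $r0=0 $r1=65535 $r2=65535 $r3=8
PC=10 andi  $r1, $r3, 7      | $r0=0 $r1=0 $r2=65535 $r3=8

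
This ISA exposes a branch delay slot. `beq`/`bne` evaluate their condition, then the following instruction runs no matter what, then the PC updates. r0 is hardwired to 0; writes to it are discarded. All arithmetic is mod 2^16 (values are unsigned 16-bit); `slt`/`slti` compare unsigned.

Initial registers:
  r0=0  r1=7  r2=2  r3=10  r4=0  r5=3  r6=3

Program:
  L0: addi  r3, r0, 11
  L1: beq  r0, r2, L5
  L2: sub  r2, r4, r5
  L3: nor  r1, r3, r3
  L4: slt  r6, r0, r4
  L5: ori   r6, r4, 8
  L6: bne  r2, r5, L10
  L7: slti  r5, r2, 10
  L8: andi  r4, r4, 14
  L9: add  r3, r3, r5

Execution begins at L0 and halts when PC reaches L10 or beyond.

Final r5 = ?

0

#0 addi  r3, r0, 11 ; 0/7/2/11/0/3/3
#1 beq  r0, r2, L5 ; 0/7/2/11/0/3/3 ; →fallthru
#2 sub  r2, r4, r5 ; 0/7/65533/11/0/3/3
#3 nor  r1, r3, r3 ; 0/65524/65533/11/0/3/3
#4 slt  r6, r0, r4 ; 0/65524/65533/11/0/3/0
#5 ori   r6, r4, 8 ; 0/65524/65533/11/0/3/8
#6 bne  r2, r5, L10 ; 0/65524/65533/11/0/3/8 ; →target
#7 slti  r5, r2, 10 ; 0/65524/65533/11/0/0/8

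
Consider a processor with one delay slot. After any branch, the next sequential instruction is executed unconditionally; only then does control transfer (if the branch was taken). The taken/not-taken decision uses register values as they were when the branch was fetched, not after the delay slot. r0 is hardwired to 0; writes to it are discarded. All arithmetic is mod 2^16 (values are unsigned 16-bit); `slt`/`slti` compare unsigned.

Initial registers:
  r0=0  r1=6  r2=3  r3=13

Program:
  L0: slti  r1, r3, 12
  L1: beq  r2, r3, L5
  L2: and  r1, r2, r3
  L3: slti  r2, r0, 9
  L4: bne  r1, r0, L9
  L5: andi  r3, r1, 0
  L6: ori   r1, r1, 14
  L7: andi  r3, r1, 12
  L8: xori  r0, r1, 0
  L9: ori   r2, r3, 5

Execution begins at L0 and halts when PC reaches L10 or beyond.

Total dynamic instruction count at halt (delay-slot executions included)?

7

[0] slti  r1, r3, 12  →  {r0:0, r1:0, r2:3, r3:13}
[1] beq  r2, r3, L5  →  {r0:0, r1:0, r2:3, r3:13}  ⟨branch fallthrough⟩
[2] and  r1, r2, r3  →  {r0:0, r1:1, r2:3, r3:13}
[3] slti  r2, r0, 9  →  {r0:0, r1:1, r2:1, r3:13}
[4] bne  r1, r0, L9  →  {r0:0, r1:1, r2:1, r3:13}  ⟨branch taken⟩
[5] andi  r3, r1, 0  →  {r0:0, r1:1, r2:1, r3:0}
[9] ori   r2, r3, 5  →  {r0:0, r1:1, r2:5, r3:0}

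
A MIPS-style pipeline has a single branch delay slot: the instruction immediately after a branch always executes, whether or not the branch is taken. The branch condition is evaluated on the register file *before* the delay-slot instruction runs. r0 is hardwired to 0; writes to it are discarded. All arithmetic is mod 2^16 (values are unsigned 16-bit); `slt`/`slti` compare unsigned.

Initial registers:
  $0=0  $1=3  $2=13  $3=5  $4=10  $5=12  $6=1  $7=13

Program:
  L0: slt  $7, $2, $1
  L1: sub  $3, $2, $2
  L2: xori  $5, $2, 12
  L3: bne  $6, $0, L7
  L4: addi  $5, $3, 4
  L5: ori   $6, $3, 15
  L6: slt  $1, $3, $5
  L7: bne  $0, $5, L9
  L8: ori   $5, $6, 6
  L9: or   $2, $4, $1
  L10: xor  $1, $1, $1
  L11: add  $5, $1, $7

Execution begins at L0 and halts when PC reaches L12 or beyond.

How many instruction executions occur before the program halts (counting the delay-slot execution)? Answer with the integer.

  step pc=0: slt  $7, $2, $1  regs=(0,3,13,5,10,12,1,0)
  step pc=1: sub  $3, $2, $2  regs=(0,3,13,0,10,12,1,0)
  step pc=2: xori  $5, $2, 12  regs=(0,3,13,0,10,1,1,0)
  step pc=3: bne  $6, $0, L7  cond=T  regs=(0,3,13,0,10,1,1,0)
  step pc=4: addi  $5, $3, 4  regs=(0,3,13,0,10,4,1,0)
  step pc=7: bne  $0, $5, L9  cond=T  regs=(0,3,13,0,10,4,1,0)
  step pc=8: ori   $5, $6, 6  regs=(0,3,13,0,10,7,1,0)
  step pc=9: or   $2, $4, $1  regs=(0,3,11,0,10,7,1,0)
  step pc=10: xor  $1, $1, $1  regs=(0,0,11,0,10,7,1,0)
  step pc=11: add  $5, $1, $7  regs=(0,0,11,0,10,0,1,0)

10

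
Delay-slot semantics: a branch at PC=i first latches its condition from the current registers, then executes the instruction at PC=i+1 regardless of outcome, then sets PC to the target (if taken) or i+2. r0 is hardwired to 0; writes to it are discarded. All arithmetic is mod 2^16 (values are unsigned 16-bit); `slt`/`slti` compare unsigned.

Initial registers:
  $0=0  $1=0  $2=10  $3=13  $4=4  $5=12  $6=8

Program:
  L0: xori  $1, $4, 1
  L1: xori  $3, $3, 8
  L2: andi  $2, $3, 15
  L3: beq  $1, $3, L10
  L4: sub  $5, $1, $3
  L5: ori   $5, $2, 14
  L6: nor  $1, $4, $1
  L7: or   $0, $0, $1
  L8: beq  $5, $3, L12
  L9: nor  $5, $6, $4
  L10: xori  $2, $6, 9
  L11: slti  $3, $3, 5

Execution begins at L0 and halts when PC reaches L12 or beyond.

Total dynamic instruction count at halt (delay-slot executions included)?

7

#0 xori  $1, $4, 1 ; 0/5/10/13/4/12/8
#1 xori  $3, $3, 8 ; 0/5/10/5/4/12/8
#2 andi  $2, $3, 15 ; 0/5/5/5/4/12/8
#3 beq  $1, $3, L10 ; 0/5/5/5/4/12/8 ; →target
#4 sub  $5, $1, $3 ; 0/5/5/5/4/0/8
#10 xori  $2, $6, 9 ; 0/5/1/5/4/0/8
#11 slti  $3, $3, 5 ; 0/5/1/0/4/0/8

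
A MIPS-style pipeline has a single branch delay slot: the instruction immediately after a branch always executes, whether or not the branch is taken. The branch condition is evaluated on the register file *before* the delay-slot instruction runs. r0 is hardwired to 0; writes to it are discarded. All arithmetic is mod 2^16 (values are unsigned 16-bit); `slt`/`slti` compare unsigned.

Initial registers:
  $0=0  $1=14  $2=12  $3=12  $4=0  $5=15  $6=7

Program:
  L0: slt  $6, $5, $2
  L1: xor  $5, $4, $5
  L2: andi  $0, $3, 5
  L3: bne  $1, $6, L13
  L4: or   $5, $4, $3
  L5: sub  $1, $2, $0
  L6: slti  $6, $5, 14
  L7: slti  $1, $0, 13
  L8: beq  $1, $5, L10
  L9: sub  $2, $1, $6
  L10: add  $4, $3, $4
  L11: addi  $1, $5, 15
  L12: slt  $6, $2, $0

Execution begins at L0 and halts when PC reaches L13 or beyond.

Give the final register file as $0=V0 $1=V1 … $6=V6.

$0=0 $1=14 $2=12 $3=12 $4=0 $5=12 $6=0

PC=0  slt  $6, $5, $2        | $0=0 $1=14 $2=12 $3=12 $4=0 $5=15 $6=0
PC=1  xor  $5, $4, $5        | $0=0 $1=14 $2=12 $3=12 $4=0 $5=15 $6=0
PC=2  andi  $0, $3, 5        | $0=0 $1=14 $2=12 $3=12 $4=0 $5=15 $6=0
PC=3  bne  $1, $6, L13       | $0=0 $1=14 $2=12 $3=12 $4=0 $5=15 $6=0  [TAKEN]
PC=4  or   $5, $4, $3        | $0=0 $1=14 $2=12 $3=12 $4=0 $5=12 $6=0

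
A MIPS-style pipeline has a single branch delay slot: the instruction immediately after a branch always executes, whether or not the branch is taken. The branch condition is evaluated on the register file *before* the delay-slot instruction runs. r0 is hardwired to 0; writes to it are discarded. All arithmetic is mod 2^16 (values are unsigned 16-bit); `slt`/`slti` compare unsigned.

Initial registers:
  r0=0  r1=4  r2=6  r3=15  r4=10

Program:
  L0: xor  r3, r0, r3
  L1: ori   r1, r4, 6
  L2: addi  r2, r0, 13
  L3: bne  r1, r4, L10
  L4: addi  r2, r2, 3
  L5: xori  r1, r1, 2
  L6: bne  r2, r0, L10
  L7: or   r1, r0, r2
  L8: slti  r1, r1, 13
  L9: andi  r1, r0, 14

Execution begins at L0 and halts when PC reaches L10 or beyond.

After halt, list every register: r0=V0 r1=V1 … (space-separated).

[0] xor  r3, r0, r3  →  {r0:0, r1:4, r2:6, r3:15, r4:10}
[1] ori   r1, r4, 6  →  {r0:0, r1:14, r2:6, r3:15, r4:10}
[2] addi  r2, r0, 13  →  {r0:0, r1:14, r2:13, r3:15, r4:10}
[3] bne  r1, r4, L10  →  {r0:0, r1:14, r2:13, r3:15, r4:10}  ⟨branch taken⟩
[4] addi  r2, r2, 3  →  {r0:0, r1:14, r2:16, r3:15, r4:10}

r0=0 r1=14 r2=16 r3=15 r4=10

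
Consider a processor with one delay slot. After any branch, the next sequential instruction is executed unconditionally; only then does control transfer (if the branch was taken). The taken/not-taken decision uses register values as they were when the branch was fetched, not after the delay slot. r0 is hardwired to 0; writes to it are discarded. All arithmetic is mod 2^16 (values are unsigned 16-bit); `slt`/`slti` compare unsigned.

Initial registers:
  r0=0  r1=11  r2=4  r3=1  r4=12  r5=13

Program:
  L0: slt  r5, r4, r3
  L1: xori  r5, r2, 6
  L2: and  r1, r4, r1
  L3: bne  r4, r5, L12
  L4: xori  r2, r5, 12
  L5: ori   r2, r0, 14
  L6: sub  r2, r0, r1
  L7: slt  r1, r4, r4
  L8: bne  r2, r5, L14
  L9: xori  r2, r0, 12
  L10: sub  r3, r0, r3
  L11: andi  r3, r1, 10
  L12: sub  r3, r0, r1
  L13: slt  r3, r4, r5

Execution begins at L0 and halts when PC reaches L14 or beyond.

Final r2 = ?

[0] slt  r5, r4, r3  →  {r0:0, r1:11, r2:4, r3:1, r4:12, r5:0}
[1] xori  r5, r2, 6  →  {r0:0, r1:11, r2:4, r3:1, r4:12, r5:2}
[2] and  r1, r4, r1  →  {r0:0, r1:8, r2:4, r3:1, r4:12, r5:2}
[3] bne  r4, r5, L12  →  {r0:0, r1:8, r2:4, r3:1, r4:12, r5:2}  ⟨branch taken⟩
[4] xori  r2, r5, 12  →  {r0:0, r1:8, r2:14, r3:1, r4:12, r5:2}
[12] sub  r3, r0, r1  →  {r0:0, r1:8, r2:14, r3:65528, r4:12, r5:2}
[13] slt  r3, r4, r5  →  {r0:0, r1:8, r2:14, r3:0, r4:12, r5:2}

14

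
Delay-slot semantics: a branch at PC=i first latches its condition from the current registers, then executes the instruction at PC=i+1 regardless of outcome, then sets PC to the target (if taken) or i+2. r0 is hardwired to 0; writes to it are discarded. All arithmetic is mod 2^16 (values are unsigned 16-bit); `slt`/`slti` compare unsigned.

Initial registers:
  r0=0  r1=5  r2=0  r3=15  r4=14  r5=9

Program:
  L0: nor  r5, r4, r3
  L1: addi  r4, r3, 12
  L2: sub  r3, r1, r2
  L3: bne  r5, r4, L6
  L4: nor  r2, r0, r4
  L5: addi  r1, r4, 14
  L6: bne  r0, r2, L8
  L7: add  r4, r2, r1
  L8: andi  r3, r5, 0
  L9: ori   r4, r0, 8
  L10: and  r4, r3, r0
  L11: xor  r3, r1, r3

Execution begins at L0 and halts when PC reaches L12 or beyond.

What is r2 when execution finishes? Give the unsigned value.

65508

PC=0  nor  r5, r4, r3        | r0=0 r1=5 r2=0 r3=15 r4=14 r5=65520
PC=1  addi  r4, r3, 12       | r0=0 r1=5 r2=0 r3=15 r4=27 r5=65520
PC=2  sub  r3, r1, r2        | r0=0 r1=5 r2=0 r3=5 r4=27 r5=65520
PC=3  bne  r5, r4, L6        | r0=0 r1=5 r2=0 r3=5 r4=27 r5=65520  [TAKEN]
PC=4  nor  r2, r0, r4        | r0=0 r1=5 r2=65508 r3=5 r4=27 r5=65520
PC=6  bne  r0, r2, L8        | r0=0 r1=5 r2=65508 r3=5 r4=27 r5=65520  [TAKEN]
PC=7  add  r4, r2, r1        | r0=0 r1=5 r2=65508 r3=5 r4=65513 r5=65520
PC=8  andi  r3, r5, 0        | r0=0 r1=5 r2=65508 r3=0 r4=65513 r5=65520
PC=9  ori   r4, r0, 8        | r0=0 r1=5 r2=65508 r3=0 r4=8 r5=65520
PC=10 and  r4, r3, r0        | r0=0 r1=5 r2=65508 r3=0 r4=0 r5=65520
PC=11 xor  r3, r1, r3        | r0=0 r1=5 r2=65508 r3=5 r4=0 r5=65520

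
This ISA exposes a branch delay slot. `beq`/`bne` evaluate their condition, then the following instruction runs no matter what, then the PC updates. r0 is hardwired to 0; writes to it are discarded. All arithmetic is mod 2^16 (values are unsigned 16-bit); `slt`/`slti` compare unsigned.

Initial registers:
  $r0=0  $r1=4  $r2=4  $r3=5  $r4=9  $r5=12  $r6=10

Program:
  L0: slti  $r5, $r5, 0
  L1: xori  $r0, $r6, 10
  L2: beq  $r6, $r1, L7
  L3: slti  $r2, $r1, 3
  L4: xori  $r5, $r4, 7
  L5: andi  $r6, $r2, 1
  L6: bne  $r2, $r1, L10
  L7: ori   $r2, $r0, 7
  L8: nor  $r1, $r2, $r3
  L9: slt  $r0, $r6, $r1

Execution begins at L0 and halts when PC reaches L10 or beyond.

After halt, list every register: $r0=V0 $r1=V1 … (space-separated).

  step pc=0: slti  $r5, $r5, 0  regs=(0,4,4,5,9,0,10)
  step pc=1: xori  $r0, $r6, 10  regs=(0,4,4,5,9,0,10)
  step pc=2: beq  $r6, $r1, L7  cond=F  regs=(0,4,4,5,9,0,10)
  step pc=3: slti  $r2, $r1, 3  regs=(0,4,0,5,9,0,10)
  step pc=4: xori  $r5, $r4, 7  regs=(0,4,0,5,9,14,10)
  step pc=5: andi  $r6, $r2, 1  regs=(0,4,0,5,9,14,0)
  step pc=6: bne  $r2, $r1, L10  cond=T  regs=(0,4,0,5,9,14,0)
  step pc=7: ori   $r2, $r0, 7  regs=(0,4,7,5,9,14,0)

$r0=0 $r1=4 $r2=7 $r3=5 $r4=9 $r5=14 $r6=0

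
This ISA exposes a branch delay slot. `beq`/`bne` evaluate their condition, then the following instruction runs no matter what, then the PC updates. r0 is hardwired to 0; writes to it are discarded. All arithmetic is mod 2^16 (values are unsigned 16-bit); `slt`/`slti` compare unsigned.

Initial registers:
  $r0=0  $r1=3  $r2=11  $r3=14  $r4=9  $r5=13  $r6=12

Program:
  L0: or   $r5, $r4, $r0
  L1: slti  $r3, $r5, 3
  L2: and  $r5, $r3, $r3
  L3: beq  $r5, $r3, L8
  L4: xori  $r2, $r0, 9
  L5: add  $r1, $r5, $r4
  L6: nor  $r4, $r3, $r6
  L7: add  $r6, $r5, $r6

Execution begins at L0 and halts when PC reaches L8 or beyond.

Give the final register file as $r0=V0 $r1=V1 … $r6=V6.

  step pc=0: or   $r5, $r4, $r0  regs=(0,3,11,14,9,9,12)
  step pc=1: slti  $r3, $r5, 3  regs=(0,3,11,0,9,9,12)
  step pc=2: and  $r5, $r3, $r3  regs=(0,3,11,0,9,0,12)
  step pc=3: beq  $r5, $r3, L8  cond=T  regs=(0,3,11,0,9,0,12)
  step pc=4: xori  $r2, $r0, 9  regs=(0,3,9,0,9,0,12)

$r0=0 $r1=3 $r2=9 $r3=0 $r4=9 $r5=0 $r6=12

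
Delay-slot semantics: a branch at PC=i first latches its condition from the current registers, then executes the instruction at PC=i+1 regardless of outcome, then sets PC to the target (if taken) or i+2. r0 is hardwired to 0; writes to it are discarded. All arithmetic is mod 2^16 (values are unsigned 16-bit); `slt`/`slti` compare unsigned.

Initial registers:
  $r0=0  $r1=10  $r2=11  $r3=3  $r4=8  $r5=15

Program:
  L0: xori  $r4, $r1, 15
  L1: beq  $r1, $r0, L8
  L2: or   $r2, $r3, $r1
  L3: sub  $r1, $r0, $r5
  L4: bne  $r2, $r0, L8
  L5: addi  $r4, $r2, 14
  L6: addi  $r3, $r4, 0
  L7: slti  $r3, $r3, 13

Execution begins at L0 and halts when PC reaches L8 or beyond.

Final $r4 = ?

PC=0  xori  $r4, $r1, 15     | $r0=0 $r1=10 $r2=11 $r3=3 $r4=5 $r5=15
PC=1  beq  $r1, $r0, L8      | $r0=0 $r1=10 $r2=11 $r3=3 $r4=5 $r5=15  [not taken]
PC=2  or   $r2, $r3, $r1     | $r0=0 $r1=10 $r2=11 $r3=3 $r4=5 $r5=15
PC=3  sub  $r1, $r0, $r5     | $r0=0 $r1=65521 $r2=11 $r3=3 $r4=5 $r5=15
PC=4  bne  $r2, $r0, L8      | $r0=0 $r1=65521 $r2=11 $r3=3 $r4=5 $r5=15  [TAKEN]
PC=5  addi  $r4, $r2, 14     | $r0=0 $r1=65521 $r2=11 $r3=3 $r4=25 $r5=15

25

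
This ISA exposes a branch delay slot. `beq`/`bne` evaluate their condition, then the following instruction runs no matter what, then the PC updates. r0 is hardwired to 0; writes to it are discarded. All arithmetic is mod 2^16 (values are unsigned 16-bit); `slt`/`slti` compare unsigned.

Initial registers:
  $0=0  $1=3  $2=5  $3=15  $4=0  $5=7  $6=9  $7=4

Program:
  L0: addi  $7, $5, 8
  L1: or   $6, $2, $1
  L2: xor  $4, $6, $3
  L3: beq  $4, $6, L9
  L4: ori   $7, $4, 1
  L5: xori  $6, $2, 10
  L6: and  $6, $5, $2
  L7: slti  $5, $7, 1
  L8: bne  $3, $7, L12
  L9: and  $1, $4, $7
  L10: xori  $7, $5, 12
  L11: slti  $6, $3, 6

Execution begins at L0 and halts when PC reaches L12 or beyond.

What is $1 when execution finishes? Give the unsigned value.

  step pc=0: addi  $7, $5, 8  regs=(0,3,5,15,0,7,9,15)
  step pc=1: or   $6, $2, $1  regs=(0,3,5,15,0,7,7,15)
  step pc=2: xor  $4, $6, $3  regs=(0,3,5,15,8,7,7,15)
  step pc=3: beq  $4, $6, L9  cond=F  regs=(0,3,5,15,8,7,7,15)
  step pc=4: ori   $7, $4, 1  regs=(0,3,5,15,8,7,7,9)
  step pc=5: xori  $6, $2, 10  regs=(0,3,5,15,8,7,15,9)
  step pc=6: and  $6, $5, $2  regs=(0,3,5,15,8,7,5,9)
  step pc=7: slti  $5, $7, 1  regs=(0,3,5,15,8,0,5,9)
  step pc=8: bne  $3, $7, L12  cond=T  regs=(0,3,5,15,8,0,5,9)
  step pc=9: and  $1, $4, $7  regs=(0,8,5,15,8,0,5,9)

8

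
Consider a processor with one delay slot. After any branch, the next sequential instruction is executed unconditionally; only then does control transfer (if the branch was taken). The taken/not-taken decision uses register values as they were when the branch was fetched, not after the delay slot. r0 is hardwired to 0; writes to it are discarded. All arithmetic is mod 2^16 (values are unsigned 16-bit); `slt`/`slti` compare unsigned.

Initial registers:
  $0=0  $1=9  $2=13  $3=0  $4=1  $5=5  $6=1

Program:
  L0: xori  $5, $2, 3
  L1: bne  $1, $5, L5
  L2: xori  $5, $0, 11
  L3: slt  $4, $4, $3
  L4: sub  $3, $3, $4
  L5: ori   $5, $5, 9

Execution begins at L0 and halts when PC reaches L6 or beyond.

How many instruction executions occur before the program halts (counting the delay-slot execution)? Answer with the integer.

4

[0] xori  $5, $2, 3  →  {$0:0, $1:9, $2:13, $3:0, $4:1, $5:14, $6:1}
[1] bne  $1, $5, L5  →  {$0:0, $1:9, $2:13, $3:0, $4:1, $5:14, $6:1}  ⟨branch taken⟩
[2] xori  $5, $0, 11  →  {$0:0, $1:9, $2:13, $3:0, $4:1, $5:11, $6:1}
[5] ori   $5, $5, 9  →  {$0:0, $1:9, $2:13, $3:0, $4:1, $5:11, $6:1}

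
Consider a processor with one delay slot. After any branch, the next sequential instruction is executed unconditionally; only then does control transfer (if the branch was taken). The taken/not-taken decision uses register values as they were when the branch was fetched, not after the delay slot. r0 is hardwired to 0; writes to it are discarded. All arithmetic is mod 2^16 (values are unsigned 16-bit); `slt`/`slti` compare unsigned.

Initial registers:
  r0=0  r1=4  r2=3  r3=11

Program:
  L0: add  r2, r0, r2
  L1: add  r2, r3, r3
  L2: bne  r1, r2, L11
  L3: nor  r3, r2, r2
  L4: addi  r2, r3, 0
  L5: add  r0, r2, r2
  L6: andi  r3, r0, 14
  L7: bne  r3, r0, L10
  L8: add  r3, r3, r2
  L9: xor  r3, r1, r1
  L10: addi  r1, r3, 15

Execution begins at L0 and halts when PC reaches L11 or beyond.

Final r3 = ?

PC=0  add  r2, r0, r2        | r0=0 r1=4 r2=3 r3=11
PC=1  add  r2, r3, r3        | r0=0 r1=4 r2=22 r3=11
PC=2  bne  r1, r2, L11       | r0=0 r1=4 r2=22 r3=11  [TAKEN]
PC=3  nor  r3, r2, r2        | r0=0 r1=4 r2=22 r3=65513

65513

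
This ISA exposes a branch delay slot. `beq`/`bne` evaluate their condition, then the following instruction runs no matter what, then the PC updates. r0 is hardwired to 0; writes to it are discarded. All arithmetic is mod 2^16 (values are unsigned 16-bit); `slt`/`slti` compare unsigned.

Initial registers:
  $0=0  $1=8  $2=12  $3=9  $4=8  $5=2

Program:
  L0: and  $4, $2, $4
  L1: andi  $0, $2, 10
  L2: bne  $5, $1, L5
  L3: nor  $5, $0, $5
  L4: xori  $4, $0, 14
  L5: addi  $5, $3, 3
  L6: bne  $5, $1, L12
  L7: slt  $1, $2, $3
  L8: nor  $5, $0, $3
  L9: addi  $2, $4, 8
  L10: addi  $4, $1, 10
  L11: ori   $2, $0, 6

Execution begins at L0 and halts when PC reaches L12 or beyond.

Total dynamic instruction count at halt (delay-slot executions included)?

7

[0] and  $4, $2, $4  →  {$0:0, $1:8, $2:12, $3:9, $4:8, $5:2}
[1] andi  $0, $2, 10  →  {$0:0, $1:8, $2:12, $3:9, $4:8, $5:2}
[2] bne  $5, $1, L5  →  {$0:0, $1:8, $2:12, $3:9, $4:8, $5:2}  ⟨branch taken⟩
[3] nor  $5, $0, $5  →  {$0:0, $1:8, $2:12, $3:9, $4:8, $5:65533}
[5] addi  $5, $3, 3  →  {$0:0, $1:8, $2:12, $3:9, $4:8, $5:12}
[6] bne  $5, $1, L12  →  {$0:0, $1:8, $2:12, $3:9, $4:8, $5:12}  ⟨branch taken⟩
[7] slt  $1, $2, $3  →  {$0:0, $1:0, $2:12, $3:9, $4:8, $5:12}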